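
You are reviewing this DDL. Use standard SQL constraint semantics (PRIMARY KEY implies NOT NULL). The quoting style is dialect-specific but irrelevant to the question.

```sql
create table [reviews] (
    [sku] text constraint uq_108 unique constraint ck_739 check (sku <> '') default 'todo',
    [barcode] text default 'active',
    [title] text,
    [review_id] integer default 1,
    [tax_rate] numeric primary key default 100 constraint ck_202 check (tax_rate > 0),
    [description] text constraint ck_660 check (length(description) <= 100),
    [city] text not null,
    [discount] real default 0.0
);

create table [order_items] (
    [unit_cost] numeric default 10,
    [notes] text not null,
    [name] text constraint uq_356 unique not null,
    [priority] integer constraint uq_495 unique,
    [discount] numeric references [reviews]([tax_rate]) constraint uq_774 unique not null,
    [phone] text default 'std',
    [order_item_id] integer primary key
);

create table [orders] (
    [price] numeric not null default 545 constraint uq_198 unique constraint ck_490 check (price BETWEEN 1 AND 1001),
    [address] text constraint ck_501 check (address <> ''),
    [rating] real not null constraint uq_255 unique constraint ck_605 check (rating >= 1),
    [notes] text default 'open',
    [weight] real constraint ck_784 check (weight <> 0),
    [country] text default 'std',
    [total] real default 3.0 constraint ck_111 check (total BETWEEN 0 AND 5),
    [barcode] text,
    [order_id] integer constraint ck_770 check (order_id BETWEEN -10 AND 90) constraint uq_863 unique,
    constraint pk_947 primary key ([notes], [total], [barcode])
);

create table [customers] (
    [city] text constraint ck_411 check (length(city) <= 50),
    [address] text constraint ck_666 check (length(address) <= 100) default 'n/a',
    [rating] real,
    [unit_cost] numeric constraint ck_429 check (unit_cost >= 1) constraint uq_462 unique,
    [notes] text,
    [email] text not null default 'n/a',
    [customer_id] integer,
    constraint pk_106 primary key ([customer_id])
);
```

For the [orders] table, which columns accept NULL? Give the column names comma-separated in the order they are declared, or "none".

- price: declared NOT NULL → not nullable.
- address: CHECK does not forbid NULL (a CHECK constraint passes when its expression is NULL) → nullable.
- rating: declared NOT NULL → not nullable.
- notes: part of the PRIMARY KEY, which implies NOT NULL → not nullable.
- weight: CHECK does not forbid NULL (a CHECK constraint passes when its expression is NULL) → nullable.
- country: DEFAULT only fills an omitted column; an explicit NULL is still allowed → nullable.
- total: part of the PRIMARY KEY, which implies NOT NULL → not nullable.
- barcode: part of the PRIMARY KEY, which implies NOT NULL → not nullable.
- order_id: CHECK does not forbid NULL (a CHECK constraint passes when its expression is NULL) → nullable.

address, weight, country, order_id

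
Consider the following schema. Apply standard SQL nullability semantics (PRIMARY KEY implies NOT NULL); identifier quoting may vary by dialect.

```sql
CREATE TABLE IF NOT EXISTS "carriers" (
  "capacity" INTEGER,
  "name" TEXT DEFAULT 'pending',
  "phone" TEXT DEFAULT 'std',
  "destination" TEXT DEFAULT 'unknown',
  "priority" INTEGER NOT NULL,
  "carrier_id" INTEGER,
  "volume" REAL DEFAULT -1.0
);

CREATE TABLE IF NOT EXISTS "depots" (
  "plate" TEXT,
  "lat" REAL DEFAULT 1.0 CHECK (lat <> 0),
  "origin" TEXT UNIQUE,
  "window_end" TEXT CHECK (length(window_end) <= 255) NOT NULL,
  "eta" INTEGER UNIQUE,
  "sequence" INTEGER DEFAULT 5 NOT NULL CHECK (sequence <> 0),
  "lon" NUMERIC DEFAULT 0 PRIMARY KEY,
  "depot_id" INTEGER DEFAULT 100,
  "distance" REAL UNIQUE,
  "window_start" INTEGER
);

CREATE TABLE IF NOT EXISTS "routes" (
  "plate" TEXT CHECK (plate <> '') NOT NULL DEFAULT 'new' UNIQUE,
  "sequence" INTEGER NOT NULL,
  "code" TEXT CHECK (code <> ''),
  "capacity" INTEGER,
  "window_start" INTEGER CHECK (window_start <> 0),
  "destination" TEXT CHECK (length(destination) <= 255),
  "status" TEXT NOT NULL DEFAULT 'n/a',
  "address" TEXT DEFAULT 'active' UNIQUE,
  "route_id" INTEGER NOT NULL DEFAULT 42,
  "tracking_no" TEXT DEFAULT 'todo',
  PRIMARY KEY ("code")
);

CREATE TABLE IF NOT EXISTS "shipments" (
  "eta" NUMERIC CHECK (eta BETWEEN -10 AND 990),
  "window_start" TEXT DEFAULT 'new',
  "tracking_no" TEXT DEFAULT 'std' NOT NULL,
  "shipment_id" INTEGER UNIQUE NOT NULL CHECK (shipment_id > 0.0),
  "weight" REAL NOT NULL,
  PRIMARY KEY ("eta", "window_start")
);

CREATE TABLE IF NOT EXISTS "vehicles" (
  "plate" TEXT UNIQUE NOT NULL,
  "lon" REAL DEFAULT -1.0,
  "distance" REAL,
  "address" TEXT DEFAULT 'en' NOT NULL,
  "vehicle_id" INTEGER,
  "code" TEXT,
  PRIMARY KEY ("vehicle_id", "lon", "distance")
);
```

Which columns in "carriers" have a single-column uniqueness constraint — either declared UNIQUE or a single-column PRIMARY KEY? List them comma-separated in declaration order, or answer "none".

- capacity: no UNIQUE or single-column PK constraint.
- name: no UNIQUE or single-column PK constraint.
- phone: no UNIQUE or single-column PK constraint.
- destination: no UNIQUE or single-column PK constraint.
- priority: no UNIQUE or single-column PK constraint.
- carrier_id: no UNIQUE or single-column PK constraint.
- volume: no UNIQUE or single-column PK constraint.

none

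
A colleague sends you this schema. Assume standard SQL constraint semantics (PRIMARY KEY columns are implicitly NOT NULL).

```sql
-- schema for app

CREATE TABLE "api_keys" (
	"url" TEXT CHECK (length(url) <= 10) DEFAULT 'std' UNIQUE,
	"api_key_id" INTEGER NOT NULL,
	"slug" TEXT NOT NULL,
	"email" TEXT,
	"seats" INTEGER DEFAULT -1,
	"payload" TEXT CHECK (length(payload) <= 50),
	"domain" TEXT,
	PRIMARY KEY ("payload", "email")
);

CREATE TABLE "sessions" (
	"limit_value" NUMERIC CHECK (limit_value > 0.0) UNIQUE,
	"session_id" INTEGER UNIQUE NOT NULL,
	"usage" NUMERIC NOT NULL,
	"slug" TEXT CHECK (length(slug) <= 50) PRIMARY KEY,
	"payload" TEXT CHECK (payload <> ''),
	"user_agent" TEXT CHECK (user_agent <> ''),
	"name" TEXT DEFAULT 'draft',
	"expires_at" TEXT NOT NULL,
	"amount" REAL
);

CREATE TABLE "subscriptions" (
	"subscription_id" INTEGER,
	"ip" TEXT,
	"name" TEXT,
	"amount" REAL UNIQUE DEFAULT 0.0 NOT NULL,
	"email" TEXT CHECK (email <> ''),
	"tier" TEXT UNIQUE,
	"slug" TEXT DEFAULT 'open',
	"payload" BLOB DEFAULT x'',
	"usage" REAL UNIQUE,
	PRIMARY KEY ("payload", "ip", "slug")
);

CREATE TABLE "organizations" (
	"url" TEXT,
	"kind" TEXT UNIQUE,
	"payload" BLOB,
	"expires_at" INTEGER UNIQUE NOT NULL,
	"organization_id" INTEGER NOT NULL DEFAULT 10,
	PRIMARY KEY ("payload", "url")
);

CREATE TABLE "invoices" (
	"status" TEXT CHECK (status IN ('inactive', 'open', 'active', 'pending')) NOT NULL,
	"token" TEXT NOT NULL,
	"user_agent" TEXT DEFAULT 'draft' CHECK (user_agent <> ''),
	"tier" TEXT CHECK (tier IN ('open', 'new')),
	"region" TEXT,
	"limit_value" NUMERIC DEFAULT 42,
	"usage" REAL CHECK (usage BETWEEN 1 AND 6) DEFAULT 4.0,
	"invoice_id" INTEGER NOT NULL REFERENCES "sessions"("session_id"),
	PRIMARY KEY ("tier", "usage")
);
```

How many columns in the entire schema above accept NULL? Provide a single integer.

17

api_keys: 3 nullable (url, seats, domain — PK (payload, email) and explicit NOT NULL columns excluded).
sessions: 5 nullable (limit_value, payload, user_agent, name, amount — PK (slug) and explicit NOT NULL columns excluded).
subscriptions: 5 nullable (subscription_id, name, email, tier, usage — PK (payload, ip, slug) and explicit NOT NULL columns excluded).
organizations: 1 nullable (kind — PK (payload, url) and explicit NOT NULL columns excluded).
invoices: 3 nullable (user_agent, region, limit_value — PK (tier, usage) and explicit NOT NULL columns excluded).
Total: 3 + 5 + 5 + 1 + 3 = 17.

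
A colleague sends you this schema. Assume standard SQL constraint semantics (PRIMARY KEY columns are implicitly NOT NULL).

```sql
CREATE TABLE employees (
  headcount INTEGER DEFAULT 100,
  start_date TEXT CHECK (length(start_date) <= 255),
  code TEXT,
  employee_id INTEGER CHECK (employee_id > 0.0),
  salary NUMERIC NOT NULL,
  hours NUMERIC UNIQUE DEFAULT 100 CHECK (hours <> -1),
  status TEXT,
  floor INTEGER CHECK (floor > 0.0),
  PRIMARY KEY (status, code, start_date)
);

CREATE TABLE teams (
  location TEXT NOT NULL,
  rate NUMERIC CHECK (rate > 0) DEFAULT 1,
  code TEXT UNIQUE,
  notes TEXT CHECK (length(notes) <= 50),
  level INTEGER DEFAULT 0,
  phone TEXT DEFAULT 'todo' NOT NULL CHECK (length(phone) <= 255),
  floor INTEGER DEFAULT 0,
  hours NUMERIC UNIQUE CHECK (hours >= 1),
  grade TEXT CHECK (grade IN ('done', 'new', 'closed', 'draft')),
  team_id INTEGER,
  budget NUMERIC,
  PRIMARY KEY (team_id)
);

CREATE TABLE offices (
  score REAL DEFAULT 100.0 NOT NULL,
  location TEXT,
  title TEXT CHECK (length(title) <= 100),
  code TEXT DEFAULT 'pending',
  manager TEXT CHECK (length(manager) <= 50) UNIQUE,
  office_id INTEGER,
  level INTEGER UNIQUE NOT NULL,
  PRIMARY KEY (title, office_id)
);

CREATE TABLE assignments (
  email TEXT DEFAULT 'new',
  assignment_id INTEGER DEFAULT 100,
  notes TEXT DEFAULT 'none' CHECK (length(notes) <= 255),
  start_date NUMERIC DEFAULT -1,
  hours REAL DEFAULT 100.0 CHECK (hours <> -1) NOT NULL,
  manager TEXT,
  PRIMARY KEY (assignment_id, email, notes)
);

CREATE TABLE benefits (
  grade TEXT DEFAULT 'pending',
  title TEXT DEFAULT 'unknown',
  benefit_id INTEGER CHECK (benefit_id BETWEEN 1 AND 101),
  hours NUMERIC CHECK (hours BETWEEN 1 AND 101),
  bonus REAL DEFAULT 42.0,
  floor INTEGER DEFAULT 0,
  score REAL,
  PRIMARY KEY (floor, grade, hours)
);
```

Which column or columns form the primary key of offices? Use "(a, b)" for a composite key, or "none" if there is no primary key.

A table-level PRIMARY KEY clause names 2 columns: title, office_id.
This is a composite key — the combination is unique, not each column individually.

(title, office_id)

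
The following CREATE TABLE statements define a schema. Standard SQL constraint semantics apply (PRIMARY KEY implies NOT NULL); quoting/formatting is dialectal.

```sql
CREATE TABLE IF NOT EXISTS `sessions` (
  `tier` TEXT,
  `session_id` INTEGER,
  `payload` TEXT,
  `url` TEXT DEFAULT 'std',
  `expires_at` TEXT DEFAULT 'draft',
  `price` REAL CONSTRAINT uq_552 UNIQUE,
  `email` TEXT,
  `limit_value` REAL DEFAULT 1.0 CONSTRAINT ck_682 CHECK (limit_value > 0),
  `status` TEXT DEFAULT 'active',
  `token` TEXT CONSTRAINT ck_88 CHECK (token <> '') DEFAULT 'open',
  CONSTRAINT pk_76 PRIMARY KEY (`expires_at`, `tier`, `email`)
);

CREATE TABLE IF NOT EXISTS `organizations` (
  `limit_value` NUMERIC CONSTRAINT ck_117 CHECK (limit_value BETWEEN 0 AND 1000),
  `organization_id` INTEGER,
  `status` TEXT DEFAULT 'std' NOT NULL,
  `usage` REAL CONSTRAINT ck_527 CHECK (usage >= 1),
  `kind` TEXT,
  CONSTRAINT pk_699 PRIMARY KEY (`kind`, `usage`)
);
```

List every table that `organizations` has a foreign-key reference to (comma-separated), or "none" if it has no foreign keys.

No column in organizations has a REFERENCES clause.

none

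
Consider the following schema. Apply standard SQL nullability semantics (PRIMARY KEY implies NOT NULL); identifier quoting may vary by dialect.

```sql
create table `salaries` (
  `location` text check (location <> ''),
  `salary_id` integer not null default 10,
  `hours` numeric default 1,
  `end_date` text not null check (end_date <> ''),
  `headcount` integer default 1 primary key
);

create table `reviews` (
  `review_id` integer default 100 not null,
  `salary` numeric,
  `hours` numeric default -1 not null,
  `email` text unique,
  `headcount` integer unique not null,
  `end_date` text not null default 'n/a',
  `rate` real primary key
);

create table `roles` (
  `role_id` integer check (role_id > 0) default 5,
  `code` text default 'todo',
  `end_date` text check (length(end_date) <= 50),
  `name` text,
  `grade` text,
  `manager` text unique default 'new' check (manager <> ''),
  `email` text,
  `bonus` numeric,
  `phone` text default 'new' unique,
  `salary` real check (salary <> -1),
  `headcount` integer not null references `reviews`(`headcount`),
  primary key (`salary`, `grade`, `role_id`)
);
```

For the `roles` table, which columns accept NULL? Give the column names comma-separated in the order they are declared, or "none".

- role_id: part of the PRIMARY KEY, which implies NOT NULL → not nullable.
- code: DEFAULT only fills an omitted column; an explicit NULL is still allowed → nullable.
- end_date: CHECK does not forbid NULL (a CHECK constraint passes when its expression is NULL) → nullable.
- name: no NOT NULL constraint applies → nullable.
- grade: part of the PRIMARY KEY, which implies NOT NULL → not nullable.
- manager: CHECK does not forbid NULL (a CHECK constraint passes when its expression is NULL) → nullable.
- email: no NOT NULL constraint applies → nullable.
- bonus: no NOT NULL constraint applies → nullable.
- phone: UNIQUE does not imply NOT NULL → nullable.
- salary: part of the PRIMARY KEY, which implies NOT NULL → not nullable.
- headcount: declared NOT NULL → not nullable.

code, end_date, name, manager, email, bonus, phone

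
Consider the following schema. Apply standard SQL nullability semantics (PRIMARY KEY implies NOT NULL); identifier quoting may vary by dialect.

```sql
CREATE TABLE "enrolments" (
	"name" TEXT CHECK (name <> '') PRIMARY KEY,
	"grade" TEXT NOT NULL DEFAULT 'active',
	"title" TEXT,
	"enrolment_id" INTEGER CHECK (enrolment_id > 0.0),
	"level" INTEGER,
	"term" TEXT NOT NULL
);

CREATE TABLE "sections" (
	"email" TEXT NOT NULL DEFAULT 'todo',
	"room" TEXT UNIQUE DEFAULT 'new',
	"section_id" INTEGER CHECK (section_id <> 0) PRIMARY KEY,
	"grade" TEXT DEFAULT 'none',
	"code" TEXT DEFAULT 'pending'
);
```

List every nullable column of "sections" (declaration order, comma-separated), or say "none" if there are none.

- email: declared NOT NULL → not nullable.
- room: UNIQUE does not imply NOT NULL → nullable.
- section_id: part of the PRIMARY KEY, which implies NOT NULL → not nullable.
- grade: DEFAULT only fills an omitted column; an explicit NULL is still allowed → nullable.
- code: DEFAULT only fills an omitted column; an explicit NULL is still allowed → nullable.

room, grade, code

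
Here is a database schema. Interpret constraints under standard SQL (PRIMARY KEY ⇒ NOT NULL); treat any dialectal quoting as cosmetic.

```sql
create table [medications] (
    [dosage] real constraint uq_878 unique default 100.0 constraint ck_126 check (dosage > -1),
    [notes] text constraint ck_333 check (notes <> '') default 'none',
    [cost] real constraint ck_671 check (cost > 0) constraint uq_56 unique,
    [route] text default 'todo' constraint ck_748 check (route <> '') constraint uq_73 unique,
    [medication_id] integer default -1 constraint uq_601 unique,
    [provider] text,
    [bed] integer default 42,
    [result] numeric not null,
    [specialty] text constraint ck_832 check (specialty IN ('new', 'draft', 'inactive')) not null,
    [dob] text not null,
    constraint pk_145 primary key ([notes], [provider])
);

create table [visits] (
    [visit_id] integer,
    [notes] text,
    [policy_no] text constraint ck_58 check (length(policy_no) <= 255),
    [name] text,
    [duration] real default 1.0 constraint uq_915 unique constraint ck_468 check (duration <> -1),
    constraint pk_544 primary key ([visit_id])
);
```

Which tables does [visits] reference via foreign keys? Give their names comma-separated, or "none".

none

No column in visits has a REFERENCES clause.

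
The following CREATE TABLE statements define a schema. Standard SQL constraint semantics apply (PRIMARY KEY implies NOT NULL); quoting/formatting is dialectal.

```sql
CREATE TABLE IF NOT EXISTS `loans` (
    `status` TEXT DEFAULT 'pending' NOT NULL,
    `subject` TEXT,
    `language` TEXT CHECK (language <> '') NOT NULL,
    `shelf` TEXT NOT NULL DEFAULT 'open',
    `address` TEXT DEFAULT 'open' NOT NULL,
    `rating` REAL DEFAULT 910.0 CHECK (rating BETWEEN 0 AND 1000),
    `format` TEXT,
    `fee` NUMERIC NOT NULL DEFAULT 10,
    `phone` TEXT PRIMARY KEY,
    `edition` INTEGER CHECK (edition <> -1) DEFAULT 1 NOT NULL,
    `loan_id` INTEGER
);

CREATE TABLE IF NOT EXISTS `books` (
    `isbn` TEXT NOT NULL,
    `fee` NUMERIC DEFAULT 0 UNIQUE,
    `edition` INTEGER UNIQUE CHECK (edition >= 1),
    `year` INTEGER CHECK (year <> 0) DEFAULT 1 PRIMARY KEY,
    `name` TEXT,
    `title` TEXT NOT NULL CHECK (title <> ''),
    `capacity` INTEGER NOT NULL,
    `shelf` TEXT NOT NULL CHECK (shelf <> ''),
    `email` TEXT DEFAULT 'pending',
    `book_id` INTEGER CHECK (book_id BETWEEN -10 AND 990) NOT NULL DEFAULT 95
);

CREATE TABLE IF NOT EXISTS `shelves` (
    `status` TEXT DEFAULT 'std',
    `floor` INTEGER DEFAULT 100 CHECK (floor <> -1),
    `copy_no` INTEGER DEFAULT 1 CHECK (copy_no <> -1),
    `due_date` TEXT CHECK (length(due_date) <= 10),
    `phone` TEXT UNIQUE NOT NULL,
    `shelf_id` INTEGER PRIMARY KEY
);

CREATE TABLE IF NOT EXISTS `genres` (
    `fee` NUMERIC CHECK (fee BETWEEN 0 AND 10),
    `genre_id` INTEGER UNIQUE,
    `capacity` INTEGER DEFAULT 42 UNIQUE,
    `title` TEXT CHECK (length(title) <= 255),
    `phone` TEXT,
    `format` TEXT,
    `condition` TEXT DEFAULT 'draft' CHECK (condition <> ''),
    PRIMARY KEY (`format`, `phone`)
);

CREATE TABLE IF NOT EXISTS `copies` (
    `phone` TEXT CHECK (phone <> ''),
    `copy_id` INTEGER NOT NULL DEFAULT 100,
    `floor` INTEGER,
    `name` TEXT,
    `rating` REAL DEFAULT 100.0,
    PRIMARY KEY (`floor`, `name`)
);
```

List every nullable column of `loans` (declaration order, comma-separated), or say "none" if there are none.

subject, rating, format, loan_id

- status: declared NOT NULL → not nullable.
- subject: no NOT NULL constraint applies → nullable.
- language: declared NOT NULL → not nullable.
- shelf: declared NOT NULL → not nullable.
- address: declared NOT NULL → not nullable.
- rating: CHECK does not forbid NULL (a CHECK constraint passes when its expression is NULL) → nullable.
- format: no NOT NULL constraint applies → nullable.
- fee: declared NOT NULL → not nullable.
- phone: part of the PRIMARY KEY, which implies NOT NULL → not nullable.
- edition: declared NOT NULL → not nullable.
- loan_id: no NOT NULL constraint applies → nullable.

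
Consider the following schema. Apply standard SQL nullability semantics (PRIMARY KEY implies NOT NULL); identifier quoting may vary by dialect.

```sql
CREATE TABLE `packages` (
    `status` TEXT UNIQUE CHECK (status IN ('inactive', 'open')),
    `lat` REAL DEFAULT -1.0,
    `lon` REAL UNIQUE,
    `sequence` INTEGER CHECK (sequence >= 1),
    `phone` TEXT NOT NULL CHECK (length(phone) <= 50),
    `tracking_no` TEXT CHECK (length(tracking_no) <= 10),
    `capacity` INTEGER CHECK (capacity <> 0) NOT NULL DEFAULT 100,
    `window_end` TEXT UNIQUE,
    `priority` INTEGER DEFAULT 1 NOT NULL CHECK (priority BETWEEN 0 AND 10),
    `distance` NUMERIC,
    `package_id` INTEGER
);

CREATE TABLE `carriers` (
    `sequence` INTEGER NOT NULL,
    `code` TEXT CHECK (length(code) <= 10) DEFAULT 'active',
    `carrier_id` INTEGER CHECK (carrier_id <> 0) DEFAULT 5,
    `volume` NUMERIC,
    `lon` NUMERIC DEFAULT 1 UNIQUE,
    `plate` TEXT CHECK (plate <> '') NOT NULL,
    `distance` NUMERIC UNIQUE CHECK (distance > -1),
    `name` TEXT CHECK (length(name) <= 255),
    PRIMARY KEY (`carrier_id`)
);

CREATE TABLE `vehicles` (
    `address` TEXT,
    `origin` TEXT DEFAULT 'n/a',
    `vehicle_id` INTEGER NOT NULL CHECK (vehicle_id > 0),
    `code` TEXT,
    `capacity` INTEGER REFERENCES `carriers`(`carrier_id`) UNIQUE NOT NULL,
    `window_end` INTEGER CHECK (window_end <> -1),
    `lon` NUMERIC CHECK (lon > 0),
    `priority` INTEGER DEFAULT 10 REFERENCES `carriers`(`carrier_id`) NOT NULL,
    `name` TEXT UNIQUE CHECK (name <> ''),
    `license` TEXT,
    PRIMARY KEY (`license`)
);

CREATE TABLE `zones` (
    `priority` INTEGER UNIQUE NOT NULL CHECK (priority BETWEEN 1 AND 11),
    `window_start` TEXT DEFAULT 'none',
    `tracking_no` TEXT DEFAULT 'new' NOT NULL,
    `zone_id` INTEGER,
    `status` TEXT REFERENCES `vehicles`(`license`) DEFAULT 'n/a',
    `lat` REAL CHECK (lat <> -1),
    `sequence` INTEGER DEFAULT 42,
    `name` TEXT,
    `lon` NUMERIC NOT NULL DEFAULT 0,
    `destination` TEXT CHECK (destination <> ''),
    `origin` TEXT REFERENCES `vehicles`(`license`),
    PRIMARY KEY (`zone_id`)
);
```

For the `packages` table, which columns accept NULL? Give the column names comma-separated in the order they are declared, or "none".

- status: CHECK does not forbid NULL (a CHECK constraint passes when its expression is NULL) → nullable.
- lat: DEFAULT only fills an omitted column; an explicit NULL is still allowed → nullable.
- lon: UNIQUE does not imply NOT NULL → nullable.
- sequence: CHECK does not forbid NULL (a CHECK constraint passes when its expression is NULL) → nullable.
- phone: declared NOT NULL → not nullable.
- tracking_no: CHECK does not forbid NULL (a CHECK constraint passes when its expression is NULL) → nullable.
- capacity: declared NOT NULL → not nullable.
- window_end: UNIQUE does not imply NOT NULL → nullable.
- priority: declared NOT NULL → not nullable.
- distance: no NOT NULL constraint applies → nullable.
- package_id: no NOT NULL constraint applies → nullable.

status, lat, lon, sequence, tracking_no, window_end, distance, package_id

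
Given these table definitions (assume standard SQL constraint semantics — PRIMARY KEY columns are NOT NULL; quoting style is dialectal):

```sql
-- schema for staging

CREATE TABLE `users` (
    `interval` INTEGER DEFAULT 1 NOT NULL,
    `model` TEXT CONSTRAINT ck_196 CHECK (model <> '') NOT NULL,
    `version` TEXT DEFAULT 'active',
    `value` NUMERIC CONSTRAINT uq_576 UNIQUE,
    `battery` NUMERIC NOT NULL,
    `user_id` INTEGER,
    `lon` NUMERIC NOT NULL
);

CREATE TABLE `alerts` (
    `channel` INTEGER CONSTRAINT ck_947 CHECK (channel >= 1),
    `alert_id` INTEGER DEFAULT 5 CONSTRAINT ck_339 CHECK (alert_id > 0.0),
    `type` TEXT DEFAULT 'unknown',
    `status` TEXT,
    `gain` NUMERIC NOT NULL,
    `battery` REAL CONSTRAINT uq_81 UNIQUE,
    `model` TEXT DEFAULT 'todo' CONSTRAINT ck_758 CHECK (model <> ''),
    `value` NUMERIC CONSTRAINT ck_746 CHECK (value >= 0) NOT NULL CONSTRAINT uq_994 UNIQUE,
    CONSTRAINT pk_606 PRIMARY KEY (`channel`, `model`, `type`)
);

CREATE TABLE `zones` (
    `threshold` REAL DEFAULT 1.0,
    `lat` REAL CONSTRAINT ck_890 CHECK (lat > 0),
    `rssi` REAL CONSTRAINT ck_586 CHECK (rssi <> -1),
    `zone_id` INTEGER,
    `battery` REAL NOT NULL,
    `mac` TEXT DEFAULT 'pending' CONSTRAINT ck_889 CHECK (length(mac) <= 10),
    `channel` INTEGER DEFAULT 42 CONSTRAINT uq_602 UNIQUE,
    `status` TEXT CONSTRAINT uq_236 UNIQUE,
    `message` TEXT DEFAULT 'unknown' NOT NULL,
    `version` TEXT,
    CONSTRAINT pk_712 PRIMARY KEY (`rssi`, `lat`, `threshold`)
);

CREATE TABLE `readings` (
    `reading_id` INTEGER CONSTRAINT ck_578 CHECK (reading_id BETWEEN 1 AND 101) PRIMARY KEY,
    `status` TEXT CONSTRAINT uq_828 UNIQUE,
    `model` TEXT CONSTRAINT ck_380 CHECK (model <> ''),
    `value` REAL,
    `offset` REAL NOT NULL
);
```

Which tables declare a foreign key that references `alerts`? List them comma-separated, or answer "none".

No REFERENCES clause anywhere in the schema names alerts.

none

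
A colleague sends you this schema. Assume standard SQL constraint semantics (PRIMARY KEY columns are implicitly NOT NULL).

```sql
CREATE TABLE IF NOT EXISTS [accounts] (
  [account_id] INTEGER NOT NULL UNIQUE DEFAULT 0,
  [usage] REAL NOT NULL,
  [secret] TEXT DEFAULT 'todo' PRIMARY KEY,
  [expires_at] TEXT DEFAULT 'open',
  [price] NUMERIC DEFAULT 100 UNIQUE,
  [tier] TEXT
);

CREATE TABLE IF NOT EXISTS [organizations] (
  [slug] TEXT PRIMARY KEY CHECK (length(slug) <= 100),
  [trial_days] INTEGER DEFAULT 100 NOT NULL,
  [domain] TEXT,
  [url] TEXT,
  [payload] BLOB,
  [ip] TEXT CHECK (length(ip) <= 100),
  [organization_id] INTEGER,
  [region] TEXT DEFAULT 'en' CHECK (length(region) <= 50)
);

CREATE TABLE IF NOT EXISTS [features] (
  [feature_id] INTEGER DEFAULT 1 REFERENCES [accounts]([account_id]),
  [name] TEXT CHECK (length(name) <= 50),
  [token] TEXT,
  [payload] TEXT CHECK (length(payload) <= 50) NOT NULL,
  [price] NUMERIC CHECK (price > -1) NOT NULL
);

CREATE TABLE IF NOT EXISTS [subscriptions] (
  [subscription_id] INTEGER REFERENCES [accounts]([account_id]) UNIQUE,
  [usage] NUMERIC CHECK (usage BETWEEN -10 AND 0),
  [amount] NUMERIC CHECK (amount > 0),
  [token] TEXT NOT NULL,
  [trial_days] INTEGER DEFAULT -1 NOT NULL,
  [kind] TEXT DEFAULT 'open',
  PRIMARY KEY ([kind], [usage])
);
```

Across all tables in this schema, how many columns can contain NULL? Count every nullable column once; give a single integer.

14

accounts: 3 nullable (expires_at, price, tier — PK (secret) and explicit NOT NULL columns excluded).
organizations: 6 nullable (domain, url, payload, ip, organization_id, region — PK (slug) and explicit NOT NULL columns excluded).
features: 3 nullable (feature_id, name, token — PK none and explicit NOT NULL columns excluded).
subscriptions: 2 nullable (subscription_id, amount — PK (kind, usage) and explicit NOT NULL columns excluded).
Total: 3 + 6 + 3 + 2 = 14.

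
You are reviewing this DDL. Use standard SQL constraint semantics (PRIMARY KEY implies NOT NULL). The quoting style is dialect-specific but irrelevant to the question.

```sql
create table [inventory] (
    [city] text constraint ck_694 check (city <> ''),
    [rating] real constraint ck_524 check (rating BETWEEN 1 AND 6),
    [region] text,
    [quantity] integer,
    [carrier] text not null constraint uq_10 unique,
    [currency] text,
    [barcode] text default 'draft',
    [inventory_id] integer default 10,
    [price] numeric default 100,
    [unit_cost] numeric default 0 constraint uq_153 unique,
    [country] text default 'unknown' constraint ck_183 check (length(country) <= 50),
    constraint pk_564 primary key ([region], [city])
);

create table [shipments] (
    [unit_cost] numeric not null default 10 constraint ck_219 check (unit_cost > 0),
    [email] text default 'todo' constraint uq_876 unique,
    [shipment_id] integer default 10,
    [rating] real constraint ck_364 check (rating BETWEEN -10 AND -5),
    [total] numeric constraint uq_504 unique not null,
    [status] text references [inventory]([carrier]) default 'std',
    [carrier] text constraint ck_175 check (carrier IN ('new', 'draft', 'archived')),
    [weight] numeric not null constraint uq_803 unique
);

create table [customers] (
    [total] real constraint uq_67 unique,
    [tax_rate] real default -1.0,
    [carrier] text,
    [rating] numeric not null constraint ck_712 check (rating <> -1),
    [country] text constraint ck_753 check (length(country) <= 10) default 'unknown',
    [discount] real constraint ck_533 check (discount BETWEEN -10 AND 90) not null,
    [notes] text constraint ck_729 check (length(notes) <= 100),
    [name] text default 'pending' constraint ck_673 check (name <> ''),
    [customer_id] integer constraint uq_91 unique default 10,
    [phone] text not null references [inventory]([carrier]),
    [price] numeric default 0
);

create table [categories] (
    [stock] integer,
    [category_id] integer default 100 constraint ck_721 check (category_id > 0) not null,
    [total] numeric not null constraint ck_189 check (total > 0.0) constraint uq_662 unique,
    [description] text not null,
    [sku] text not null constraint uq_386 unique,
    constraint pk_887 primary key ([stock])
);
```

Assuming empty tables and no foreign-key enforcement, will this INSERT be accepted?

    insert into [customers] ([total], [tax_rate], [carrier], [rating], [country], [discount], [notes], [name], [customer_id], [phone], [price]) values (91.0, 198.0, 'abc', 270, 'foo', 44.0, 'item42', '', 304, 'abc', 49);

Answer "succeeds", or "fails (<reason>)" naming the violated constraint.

The value '' for name violates CHECK (name <> '').

fails (CHECK on name)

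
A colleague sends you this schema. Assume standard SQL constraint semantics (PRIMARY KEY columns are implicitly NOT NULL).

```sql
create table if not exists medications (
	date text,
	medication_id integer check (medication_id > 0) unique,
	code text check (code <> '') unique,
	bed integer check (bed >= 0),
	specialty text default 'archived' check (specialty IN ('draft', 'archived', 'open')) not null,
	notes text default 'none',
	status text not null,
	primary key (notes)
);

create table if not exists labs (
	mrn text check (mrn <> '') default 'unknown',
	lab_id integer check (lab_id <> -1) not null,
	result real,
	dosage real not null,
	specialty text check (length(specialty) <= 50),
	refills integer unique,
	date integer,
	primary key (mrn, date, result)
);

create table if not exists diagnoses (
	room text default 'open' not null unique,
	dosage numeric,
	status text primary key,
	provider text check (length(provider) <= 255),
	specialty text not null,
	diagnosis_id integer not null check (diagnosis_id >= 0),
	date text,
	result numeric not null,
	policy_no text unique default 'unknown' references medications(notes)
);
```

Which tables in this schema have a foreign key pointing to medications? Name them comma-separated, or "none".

diagnoses

- diagnoses.policy_no references medications(notes).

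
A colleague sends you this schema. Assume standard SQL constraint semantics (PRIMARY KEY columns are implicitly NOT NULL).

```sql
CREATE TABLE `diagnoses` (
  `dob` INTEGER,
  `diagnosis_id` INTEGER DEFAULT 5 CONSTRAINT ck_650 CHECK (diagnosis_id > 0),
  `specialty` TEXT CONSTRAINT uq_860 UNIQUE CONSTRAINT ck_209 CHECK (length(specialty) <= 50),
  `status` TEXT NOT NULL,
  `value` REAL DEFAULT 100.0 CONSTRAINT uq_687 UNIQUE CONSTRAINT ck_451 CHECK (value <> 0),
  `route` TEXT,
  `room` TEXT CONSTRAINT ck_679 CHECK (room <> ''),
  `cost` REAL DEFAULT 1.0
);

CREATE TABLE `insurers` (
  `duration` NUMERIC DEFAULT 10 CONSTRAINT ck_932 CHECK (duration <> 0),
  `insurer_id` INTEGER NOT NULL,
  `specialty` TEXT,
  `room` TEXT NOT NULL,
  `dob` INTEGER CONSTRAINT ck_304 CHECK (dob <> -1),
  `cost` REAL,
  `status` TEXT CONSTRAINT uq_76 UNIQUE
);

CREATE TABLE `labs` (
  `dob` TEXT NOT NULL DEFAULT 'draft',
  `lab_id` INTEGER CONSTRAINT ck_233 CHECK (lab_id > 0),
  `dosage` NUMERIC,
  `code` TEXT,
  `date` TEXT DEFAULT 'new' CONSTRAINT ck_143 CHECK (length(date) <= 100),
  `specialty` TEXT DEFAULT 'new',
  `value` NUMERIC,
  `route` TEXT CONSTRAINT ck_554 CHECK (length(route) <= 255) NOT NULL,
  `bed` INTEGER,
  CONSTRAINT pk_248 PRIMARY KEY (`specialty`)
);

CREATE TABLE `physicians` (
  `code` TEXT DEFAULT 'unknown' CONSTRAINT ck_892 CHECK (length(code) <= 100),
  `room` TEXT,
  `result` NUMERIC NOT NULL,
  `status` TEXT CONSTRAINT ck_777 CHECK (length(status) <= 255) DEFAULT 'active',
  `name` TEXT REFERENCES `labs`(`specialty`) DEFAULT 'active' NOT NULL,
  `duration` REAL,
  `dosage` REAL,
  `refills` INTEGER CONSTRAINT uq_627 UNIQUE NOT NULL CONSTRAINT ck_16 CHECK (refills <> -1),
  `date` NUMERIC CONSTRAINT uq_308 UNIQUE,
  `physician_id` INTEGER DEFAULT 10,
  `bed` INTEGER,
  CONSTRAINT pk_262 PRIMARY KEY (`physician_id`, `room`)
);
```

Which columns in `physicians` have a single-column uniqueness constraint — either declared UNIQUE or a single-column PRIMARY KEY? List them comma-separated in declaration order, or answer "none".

- code: no UNIQUE or single-column PK constraint.
- room: part of a composite PRIMARY KEY — only the tuple is unique, not this column on its own.
- result: no UNIQUE or single-column PK constraint.
- status: no UNIQUE or single-column PK constraint.
- name: no UNIQUE or single-column PK constraint.
- duration: no UNIQUE or single-column PK constraint.
- dosage: no UNIQUE or single-column PK constraint.
- refills: declared UNIQUE → unique.
- date: declared UNIQUE → unique.
- physician_id: part of a composite PRIMARY KEY — only the tuple is unique, not this column on its own.
- bed: no UNIQUE or single-column PK constraint.

refills, date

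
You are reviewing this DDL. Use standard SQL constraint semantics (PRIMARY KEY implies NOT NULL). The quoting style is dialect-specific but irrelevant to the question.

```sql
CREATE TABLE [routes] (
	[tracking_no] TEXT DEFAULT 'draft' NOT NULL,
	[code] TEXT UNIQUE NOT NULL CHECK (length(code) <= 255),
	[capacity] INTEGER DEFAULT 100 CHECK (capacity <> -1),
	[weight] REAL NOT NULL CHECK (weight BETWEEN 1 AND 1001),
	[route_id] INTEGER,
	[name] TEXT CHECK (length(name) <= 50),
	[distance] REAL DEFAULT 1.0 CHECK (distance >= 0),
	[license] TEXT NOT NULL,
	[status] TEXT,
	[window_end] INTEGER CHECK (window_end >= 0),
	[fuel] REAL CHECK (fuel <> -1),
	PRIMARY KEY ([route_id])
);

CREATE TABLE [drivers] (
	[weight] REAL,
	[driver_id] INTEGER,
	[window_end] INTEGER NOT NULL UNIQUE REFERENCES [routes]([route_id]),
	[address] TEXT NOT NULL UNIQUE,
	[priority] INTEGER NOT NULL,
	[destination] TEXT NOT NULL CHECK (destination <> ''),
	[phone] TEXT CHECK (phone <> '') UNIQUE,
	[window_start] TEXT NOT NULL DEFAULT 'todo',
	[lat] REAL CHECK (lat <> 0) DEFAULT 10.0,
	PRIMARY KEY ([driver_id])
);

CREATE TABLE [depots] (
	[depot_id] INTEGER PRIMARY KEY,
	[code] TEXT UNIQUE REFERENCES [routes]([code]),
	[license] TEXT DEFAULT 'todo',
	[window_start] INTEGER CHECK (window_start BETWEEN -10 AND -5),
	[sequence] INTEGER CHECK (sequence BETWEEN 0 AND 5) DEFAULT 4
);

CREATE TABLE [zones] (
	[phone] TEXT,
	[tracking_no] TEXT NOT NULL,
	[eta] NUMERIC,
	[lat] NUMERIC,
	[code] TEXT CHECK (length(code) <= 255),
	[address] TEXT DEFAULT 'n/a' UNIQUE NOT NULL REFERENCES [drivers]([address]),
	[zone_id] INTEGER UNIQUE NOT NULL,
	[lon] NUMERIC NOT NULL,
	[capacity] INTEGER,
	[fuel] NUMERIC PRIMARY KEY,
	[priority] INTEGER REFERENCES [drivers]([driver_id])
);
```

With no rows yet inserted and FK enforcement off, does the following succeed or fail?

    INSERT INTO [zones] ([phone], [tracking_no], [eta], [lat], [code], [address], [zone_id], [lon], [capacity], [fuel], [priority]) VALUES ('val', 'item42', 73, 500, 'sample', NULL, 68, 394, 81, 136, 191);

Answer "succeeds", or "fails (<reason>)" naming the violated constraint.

fails (NOT NULL on address)

address is explicitly set to NULL, but address is declared NOT NULL.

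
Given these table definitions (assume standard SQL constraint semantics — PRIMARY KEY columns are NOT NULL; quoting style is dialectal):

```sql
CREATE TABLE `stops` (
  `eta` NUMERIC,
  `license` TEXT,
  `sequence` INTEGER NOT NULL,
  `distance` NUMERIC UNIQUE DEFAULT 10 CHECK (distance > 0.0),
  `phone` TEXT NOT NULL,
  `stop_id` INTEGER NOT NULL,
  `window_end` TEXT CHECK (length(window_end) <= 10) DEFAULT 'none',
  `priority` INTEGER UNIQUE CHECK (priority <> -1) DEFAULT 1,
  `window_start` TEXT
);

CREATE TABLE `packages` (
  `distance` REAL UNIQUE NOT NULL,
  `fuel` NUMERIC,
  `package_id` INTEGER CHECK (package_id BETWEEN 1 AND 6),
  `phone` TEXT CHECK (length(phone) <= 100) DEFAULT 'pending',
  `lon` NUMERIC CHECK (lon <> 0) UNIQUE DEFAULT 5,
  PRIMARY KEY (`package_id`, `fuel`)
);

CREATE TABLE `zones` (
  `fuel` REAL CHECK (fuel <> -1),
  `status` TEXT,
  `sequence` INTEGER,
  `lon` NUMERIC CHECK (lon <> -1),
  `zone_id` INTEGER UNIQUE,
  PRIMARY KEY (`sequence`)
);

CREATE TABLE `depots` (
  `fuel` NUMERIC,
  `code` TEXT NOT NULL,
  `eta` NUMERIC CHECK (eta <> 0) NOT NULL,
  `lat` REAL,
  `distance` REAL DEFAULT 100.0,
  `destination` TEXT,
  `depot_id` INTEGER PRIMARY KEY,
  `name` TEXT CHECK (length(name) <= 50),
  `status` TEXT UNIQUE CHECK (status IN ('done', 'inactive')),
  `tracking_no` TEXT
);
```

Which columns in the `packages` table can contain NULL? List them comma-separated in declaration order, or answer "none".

phone, lon

- distance: declared NOT NULL → not nullable.
- fuel: part of the PRIMARY KEY, which implies NOT NULL → not nullable.
- package_id: part of the PRIMARY KEY, which implies NOT NULL → not nullable.
- phone: CHECK does not forbid NULL (a CHECK constraint passes when its expression is NULL) → nullable.
- lon: CHECK does not forbid NULL (a CHECK constraint passes when its expression is NULL) → nullable.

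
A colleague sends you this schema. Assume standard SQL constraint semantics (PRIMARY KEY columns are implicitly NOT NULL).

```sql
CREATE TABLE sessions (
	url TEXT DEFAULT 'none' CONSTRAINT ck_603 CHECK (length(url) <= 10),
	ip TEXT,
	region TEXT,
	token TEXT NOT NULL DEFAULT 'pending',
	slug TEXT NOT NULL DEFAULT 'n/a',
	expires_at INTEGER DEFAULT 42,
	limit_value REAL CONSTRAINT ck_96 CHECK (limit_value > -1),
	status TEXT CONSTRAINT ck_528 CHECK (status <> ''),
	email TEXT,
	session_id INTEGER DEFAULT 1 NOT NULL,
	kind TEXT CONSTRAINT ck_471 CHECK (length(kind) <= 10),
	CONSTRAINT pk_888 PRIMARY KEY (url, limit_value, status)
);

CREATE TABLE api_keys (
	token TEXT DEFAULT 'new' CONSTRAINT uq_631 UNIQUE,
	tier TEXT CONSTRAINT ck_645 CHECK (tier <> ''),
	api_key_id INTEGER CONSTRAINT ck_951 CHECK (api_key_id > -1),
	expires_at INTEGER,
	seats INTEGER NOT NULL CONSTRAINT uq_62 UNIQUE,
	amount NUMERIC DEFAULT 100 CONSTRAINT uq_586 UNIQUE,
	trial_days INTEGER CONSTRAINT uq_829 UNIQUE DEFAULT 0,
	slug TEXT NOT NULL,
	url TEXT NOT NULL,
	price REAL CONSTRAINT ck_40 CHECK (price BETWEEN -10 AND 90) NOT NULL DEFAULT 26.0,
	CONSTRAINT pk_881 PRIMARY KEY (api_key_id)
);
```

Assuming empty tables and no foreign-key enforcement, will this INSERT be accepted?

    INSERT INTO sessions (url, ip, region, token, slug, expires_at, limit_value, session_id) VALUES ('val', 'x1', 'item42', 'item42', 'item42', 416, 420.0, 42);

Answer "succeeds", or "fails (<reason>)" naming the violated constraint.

status is omitted from the column list and has no DEFAULT, so it would receive NULL.
But status is part of the PRIMARY KEY (implied NOT NULL).

fails (NOT NULL on status)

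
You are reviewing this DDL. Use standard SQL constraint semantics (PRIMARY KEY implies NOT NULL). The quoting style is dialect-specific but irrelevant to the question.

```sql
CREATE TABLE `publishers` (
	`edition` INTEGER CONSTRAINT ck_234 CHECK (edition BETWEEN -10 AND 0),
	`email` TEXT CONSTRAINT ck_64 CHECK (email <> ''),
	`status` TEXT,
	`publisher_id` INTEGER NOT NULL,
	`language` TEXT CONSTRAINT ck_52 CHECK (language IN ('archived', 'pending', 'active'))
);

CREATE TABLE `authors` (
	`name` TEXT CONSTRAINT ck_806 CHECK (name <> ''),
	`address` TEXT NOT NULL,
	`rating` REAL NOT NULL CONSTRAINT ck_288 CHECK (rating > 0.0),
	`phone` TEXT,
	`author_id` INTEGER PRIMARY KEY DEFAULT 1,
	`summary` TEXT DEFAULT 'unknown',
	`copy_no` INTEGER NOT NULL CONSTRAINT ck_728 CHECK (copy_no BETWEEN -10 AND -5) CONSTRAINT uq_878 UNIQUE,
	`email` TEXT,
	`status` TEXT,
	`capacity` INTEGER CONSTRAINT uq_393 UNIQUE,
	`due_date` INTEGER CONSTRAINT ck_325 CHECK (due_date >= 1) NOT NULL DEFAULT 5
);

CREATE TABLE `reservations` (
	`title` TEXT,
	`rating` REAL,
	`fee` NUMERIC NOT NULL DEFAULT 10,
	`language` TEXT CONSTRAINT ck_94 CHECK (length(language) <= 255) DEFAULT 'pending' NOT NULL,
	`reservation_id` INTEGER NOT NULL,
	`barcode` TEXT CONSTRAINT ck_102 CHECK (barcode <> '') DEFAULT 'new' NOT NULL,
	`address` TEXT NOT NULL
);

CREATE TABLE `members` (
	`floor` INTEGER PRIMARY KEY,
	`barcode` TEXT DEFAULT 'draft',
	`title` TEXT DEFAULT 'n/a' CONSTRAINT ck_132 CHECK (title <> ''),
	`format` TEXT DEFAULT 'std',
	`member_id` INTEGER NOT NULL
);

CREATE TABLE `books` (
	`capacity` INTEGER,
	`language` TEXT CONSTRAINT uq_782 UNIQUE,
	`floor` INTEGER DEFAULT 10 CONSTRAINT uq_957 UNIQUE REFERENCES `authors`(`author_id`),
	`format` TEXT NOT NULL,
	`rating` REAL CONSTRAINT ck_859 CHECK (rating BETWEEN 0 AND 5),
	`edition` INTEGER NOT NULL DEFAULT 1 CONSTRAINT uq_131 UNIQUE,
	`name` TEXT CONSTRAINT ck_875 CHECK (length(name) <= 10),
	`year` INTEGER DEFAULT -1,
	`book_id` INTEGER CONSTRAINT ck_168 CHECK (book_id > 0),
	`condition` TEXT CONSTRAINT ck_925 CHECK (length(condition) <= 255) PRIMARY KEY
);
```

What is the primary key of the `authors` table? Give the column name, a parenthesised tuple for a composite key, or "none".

author_id

author_id is declared PRIMARY KEY inline on the column.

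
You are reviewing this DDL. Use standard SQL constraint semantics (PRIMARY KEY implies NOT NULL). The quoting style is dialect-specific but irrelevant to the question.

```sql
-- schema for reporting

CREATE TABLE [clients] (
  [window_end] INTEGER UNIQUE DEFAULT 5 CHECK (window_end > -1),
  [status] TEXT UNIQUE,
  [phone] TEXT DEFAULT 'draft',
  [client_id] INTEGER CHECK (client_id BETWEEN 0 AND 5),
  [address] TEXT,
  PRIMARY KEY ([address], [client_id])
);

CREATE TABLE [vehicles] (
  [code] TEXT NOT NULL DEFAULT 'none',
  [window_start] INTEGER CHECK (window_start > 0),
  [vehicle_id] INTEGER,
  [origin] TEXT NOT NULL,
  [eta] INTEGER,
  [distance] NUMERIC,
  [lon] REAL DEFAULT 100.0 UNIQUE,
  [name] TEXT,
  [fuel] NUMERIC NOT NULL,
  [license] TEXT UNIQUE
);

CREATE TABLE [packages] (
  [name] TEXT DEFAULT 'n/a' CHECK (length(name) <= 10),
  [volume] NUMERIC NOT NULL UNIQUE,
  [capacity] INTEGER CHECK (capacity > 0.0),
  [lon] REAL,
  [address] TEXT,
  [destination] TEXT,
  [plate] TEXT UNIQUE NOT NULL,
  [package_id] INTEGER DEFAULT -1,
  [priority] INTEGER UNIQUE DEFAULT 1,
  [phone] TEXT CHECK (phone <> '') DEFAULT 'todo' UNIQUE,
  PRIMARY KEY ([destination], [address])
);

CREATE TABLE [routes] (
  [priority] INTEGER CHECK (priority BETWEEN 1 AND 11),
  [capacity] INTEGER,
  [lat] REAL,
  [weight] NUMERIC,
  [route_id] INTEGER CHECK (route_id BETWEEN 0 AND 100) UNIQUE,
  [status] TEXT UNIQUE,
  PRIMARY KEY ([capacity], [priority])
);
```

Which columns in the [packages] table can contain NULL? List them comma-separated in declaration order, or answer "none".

- name: CHECK does not forbid NULL (a CHECK constraint passes when its expression is NULL) → nullable.
- volume: declared NOT NULL → not nullable.
- capacity: CHECK does not forbid NULL (a CHECK constraint passes when its expression is NULL) → nullable.
- lon: no NOT NULL constraint applies → nullable.
- address: part of the PRIMARY KEY, which implies NOT NULL → not nullable.
- destination: part of the PRIMARY KEY, which implies NOT NULL → not nullable.
- plate: declared NOT NULL → not nullable.
- package_id: DEFAULT only fills an omitted column; an explicit NULL is still allowed → nullable.
- priority: UNIQUE does not imply NOT NULL → nullable.
- phone: CHECK does not forbid NULL (a CHECK constraint passes when its expression is NULL) → nullable.

name, capacity, lon, package_id, priority, phone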